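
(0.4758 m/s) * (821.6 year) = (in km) 1.233e+07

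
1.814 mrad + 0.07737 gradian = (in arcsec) 624.8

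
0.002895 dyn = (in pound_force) 6.508e-09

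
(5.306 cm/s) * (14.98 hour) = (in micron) 2.861e+09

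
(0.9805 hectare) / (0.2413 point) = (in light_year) 1.217e-08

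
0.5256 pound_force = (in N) 2.338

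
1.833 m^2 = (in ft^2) 19.73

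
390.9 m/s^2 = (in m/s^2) 390.9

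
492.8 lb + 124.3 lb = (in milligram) 2.799e+08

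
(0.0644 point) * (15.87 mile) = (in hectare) 5.802e-05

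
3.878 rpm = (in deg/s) 23.27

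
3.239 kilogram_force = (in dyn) 3.176e+06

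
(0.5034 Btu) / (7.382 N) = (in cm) 7195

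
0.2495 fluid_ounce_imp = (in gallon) 0.001873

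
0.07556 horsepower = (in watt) 56.35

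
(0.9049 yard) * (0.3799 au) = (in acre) 1.162e+07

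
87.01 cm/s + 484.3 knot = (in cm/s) 2.5e+04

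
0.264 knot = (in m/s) 0.1358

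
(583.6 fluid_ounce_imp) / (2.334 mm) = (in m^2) 7.104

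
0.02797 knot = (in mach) 4.226e-05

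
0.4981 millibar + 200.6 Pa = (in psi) 0.03632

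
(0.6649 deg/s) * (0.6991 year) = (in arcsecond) 5.277e+10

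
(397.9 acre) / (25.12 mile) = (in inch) 1568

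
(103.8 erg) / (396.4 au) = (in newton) 1.75e-19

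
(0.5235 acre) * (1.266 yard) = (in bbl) 1.543e+04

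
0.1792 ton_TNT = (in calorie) 1.792e+08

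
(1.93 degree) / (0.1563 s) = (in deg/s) 12.35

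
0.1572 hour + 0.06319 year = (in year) 0.06321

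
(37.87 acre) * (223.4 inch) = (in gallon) 2.297e+08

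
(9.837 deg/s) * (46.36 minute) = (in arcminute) 1.642e+06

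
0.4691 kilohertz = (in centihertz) 4.691e+04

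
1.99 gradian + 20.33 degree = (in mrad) 386.1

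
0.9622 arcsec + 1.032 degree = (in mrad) 18.02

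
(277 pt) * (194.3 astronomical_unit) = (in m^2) 2.84e+12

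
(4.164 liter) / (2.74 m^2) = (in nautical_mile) 8.206e-07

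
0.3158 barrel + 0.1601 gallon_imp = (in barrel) 0.3204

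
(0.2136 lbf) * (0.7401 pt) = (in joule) 0.0002481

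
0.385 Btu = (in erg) 4.062e+09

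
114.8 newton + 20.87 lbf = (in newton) 207.6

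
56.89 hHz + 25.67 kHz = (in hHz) 313.6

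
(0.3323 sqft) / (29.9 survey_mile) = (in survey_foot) 2.105e-06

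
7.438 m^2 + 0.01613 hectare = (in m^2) 168.7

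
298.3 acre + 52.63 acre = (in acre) 350.9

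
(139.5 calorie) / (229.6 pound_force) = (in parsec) 1.852e-17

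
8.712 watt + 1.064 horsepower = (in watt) 802.1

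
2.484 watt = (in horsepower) 0.003331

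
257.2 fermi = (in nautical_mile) 1.389e-16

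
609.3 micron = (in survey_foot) 0.001999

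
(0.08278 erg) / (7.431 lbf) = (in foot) 8.216e-10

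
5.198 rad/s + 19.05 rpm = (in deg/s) 412.1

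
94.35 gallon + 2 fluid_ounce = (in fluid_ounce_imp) 1.257e+04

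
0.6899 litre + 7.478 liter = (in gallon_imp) 1.797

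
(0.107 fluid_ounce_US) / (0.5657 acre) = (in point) 3.918e-06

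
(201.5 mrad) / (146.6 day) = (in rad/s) 1.591e-08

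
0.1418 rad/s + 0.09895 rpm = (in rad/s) 0.1522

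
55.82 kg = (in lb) 123.1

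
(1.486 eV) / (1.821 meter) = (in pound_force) 2.939e-20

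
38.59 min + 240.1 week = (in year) 4.605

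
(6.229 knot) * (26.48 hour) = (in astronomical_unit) 2.042e-06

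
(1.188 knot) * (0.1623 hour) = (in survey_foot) 1172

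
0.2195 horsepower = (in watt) 163.7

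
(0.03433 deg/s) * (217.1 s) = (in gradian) 8.281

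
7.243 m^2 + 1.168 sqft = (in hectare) 0.0007352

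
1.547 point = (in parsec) 1.769e-20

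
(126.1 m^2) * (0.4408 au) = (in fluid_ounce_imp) 2.927e+17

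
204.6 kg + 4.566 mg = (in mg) 2.046e+08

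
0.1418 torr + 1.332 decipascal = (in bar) 0.0001904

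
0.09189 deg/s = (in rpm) 0.01532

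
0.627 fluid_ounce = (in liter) 0.01854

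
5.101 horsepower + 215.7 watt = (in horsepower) 5.39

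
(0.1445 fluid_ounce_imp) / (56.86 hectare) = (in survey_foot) 2.369e-11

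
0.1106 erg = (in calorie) 2.643e-09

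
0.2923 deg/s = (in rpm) 0.04872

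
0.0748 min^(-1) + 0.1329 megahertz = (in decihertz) 1.329e+06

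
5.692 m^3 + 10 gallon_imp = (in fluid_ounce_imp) 2.019e+05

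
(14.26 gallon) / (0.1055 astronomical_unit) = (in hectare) 3.42e-16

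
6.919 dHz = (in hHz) 0.006919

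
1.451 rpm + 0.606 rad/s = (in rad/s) 0.7579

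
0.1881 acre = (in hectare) 0.07612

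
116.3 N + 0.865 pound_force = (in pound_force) 27.01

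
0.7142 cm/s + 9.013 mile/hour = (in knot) 7.846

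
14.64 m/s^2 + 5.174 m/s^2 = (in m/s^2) 19.81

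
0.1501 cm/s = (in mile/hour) 0.003358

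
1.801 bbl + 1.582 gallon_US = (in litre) 292.3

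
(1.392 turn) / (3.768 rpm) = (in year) 7.029e-07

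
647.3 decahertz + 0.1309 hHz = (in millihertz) 6.486e+06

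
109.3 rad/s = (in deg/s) 6262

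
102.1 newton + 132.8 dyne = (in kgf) 10.41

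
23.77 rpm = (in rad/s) 2.489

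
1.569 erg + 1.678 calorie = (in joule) 7.021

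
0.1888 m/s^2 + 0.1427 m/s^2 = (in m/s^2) 0.3315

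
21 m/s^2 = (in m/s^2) 21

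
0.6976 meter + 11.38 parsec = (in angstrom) 3.512e+27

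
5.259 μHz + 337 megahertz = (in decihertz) 3.37e+09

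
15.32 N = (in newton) 15.32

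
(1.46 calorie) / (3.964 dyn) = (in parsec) 4.994e-12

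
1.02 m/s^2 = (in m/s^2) 1.02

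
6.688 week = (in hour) 1124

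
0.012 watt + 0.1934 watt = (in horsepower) 0.0002754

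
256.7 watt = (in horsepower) 0.3442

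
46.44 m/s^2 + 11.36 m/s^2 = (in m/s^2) 57.8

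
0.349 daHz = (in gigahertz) 3.49e-09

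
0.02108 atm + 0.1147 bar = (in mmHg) 102.1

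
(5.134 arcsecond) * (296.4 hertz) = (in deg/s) 0.4227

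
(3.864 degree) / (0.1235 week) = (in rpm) 8.622e-06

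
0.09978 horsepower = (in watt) 74.41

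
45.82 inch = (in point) 3299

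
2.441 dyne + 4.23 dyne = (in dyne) 6.671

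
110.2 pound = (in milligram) 4.999e+07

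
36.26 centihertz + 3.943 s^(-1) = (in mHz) 4306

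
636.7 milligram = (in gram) 0.6367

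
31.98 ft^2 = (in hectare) 0.0002971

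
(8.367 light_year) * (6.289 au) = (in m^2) 7.447e+28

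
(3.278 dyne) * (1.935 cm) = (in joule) 6.343e-07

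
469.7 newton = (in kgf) 47.9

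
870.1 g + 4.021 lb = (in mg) 2.694e+06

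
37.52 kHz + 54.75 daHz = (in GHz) 3.807e-05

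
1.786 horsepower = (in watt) 1332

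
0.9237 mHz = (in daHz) 9.237e-05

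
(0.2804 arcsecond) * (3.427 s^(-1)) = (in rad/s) 4.659e-06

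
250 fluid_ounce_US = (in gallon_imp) 1.626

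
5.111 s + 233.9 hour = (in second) 8.42e+05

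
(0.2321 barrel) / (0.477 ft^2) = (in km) 0.0008327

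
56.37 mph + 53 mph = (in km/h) 176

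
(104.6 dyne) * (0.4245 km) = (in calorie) 0.1061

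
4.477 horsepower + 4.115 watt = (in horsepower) 4.483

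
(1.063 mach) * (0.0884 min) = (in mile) 1.193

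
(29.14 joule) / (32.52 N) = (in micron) 8.961e+05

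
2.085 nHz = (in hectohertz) 2.085e-11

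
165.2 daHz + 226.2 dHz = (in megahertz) 0.001675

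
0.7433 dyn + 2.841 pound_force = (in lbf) 2.841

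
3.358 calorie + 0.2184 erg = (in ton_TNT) 3.358e-09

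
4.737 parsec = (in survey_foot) 4.796e+17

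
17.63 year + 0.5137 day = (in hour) 1.545e+05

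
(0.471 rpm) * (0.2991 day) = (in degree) 7.303e+04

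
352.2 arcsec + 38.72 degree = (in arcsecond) 1.397e+05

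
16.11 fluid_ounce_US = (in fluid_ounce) 16.11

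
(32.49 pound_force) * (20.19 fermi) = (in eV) 1.821e+07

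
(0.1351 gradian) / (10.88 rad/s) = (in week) 3.225e-10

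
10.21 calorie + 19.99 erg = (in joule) 42.72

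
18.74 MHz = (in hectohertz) 1.874e+05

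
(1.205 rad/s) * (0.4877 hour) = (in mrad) 2.116e+06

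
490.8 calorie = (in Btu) 1.946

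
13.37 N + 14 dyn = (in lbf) 3.006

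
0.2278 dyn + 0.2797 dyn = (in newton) 5.075e-06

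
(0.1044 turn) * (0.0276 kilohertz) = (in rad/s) 18.1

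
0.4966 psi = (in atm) 0.03379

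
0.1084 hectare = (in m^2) 1084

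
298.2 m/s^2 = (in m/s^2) 298.2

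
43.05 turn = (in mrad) 2.705e+05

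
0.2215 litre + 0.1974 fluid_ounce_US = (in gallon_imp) 0.05001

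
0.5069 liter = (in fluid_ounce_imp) 17.84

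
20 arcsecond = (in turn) 1.543e-05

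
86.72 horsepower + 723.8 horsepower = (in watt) 6.044e+05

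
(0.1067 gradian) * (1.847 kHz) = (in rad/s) 3.096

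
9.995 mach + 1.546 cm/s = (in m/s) 3403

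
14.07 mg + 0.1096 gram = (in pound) 0.0002726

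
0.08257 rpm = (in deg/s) 0.4954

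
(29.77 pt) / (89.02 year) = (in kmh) 1.347e-11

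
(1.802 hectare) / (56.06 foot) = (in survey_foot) 3460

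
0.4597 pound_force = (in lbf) 0.4597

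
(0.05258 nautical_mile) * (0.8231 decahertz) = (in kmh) 2885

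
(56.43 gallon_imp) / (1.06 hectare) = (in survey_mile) 1.504e-08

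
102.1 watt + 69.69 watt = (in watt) 171.8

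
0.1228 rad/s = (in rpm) 1.173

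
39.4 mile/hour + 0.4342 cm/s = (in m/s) 17.62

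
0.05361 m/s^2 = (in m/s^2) 0.05361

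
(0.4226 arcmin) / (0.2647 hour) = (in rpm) 1.232e-06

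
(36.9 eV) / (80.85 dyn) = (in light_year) 7.729e-31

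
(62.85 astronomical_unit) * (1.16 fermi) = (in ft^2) 0.1174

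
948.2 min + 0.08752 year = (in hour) 782.5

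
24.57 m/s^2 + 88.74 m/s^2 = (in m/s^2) 113.3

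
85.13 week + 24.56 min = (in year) 1.633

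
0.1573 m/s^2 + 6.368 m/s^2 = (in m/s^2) 6.525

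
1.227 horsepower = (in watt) 915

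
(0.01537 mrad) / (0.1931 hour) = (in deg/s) 1.267e-06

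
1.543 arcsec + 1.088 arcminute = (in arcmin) 1.114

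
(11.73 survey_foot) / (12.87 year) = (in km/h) 3.171e-08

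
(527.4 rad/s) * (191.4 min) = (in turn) 9.639e+05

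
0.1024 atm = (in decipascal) 1.038e+05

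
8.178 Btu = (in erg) 8.628e+10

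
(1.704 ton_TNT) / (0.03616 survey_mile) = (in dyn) 1.225e+13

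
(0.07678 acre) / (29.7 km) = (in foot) 0.03432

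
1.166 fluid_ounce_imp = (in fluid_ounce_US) 1.12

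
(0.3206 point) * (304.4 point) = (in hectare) 1.215e-09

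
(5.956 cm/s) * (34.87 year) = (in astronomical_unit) 0.0004378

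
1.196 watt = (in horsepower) 0.001604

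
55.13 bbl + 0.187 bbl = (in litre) 8795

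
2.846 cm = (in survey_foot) 0.09337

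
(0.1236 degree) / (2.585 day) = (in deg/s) 5.534e-07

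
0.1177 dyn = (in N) 1.177e-06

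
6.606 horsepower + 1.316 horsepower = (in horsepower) 7.922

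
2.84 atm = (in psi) 41.74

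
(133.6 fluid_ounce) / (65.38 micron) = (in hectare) 0.006043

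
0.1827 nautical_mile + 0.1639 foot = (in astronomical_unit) 2.262e-09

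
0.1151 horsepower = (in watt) 85.83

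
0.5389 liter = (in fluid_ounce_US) 18.22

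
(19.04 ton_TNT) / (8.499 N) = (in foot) 3.075e+10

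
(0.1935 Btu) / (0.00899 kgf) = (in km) 2.316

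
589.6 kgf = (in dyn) 5.782e+08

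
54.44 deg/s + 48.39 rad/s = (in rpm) 471.2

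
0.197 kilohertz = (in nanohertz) 1.97e+11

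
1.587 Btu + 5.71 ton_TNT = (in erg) 2.389e+17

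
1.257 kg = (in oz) 44.34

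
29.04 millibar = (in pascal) 2904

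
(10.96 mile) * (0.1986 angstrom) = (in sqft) 3.771e-06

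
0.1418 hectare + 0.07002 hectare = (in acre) 0.5234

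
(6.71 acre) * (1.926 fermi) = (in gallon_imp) 1.15e-08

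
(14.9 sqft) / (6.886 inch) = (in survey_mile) 0.004918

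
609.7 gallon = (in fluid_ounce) 7.804e+04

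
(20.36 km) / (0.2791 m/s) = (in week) 0.1206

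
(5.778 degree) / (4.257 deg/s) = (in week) 2.244e-06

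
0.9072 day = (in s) 7.838e+04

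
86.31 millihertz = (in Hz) 0.08631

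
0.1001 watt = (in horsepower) 0.0001342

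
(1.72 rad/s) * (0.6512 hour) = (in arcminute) 1.386e+07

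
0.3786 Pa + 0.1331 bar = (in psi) 1.931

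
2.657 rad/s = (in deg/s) 152.2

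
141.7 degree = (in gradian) 157.4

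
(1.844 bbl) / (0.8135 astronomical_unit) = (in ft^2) 2.593e-11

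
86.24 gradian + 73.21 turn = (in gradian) 2.937e+04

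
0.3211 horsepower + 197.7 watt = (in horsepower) 0.5862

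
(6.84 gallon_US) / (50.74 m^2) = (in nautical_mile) 2.755e-07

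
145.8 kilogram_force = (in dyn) 1.43e+08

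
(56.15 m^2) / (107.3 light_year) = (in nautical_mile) 2.987e-20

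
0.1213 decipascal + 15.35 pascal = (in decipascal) 153.6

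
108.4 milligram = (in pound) 0.000239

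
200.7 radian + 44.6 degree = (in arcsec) 4.156e+07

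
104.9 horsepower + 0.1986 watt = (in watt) 7.822e+04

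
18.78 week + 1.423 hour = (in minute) 1.894e+05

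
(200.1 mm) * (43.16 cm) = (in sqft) 0.9296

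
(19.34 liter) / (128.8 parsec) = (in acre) 1.202e-24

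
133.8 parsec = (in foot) 1.355e+19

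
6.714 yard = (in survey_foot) 20.14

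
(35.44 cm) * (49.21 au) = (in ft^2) 2.808e+13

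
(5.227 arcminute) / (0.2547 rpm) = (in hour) 1.584e-05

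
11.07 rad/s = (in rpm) 105.7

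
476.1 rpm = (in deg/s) 2857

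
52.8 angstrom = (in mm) 5.28e-06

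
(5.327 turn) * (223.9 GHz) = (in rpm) 7.156e+13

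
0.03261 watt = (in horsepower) 4.373e-05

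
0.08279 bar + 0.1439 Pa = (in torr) 62.1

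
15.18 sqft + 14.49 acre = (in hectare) 5.864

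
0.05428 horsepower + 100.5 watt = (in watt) 141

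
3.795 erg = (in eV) 2.369e+12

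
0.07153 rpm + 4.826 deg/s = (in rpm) 0.8759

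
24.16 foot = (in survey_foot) 24.16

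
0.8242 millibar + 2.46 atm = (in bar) 2.493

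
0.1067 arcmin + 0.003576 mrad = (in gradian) 0.002204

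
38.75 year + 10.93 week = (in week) 2031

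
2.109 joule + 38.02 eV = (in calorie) 0.5041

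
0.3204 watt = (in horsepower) 0.0004297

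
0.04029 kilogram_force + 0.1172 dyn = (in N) 0.3951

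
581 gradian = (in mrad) 9126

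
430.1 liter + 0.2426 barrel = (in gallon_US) 123.8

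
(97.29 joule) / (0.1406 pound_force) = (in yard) 170.1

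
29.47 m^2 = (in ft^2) 317.2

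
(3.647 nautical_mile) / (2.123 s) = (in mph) 7117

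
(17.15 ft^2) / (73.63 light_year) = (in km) 2.287e-21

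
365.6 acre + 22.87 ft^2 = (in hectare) 148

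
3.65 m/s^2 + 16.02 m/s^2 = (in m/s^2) 19.67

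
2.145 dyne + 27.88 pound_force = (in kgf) 12.65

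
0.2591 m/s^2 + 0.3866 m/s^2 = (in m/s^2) 0.6457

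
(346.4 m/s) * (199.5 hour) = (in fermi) 2.488e+23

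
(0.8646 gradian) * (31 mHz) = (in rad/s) 0.000421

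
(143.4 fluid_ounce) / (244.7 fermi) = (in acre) 4.283e+06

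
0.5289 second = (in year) 1.677e-08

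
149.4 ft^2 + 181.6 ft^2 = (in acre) 0.007599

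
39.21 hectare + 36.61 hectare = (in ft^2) 8.161e+06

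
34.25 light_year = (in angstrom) 3.24e+27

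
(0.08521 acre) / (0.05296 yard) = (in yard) 7787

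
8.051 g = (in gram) 8.051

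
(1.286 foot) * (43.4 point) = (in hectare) 6.001e-07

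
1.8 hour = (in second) 6480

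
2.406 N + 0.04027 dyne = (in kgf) 0.2453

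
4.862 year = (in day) 1775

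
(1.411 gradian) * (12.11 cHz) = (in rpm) 0.02563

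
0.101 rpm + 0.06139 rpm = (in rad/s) 0.01701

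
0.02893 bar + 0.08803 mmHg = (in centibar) 2.905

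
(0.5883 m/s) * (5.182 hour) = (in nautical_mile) 5.926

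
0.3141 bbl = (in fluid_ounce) 1689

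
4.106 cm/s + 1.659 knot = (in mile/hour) 2.001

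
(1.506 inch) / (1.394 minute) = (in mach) 1.343e-06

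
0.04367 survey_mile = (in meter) 70.28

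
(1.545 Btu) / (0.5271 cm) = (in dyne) 3.093e+10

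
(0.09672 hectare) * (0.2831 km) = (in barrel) 1.722e+06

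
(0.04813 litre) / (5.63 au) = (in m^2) 5.715e-17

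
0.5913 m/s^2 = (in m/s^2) 0.5913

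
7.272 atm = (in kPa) 736.8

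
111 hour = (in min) 6660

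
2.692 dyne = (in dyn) 2.692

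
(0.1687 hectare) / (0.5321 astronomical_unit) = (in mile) 1.317e-11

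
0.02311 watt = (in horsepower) 3.099e-05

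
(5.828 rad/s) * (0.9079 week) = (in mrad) 3.2e+09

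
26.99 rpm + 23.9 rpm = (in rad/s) 5.329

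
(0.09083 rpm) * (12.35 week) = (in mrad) 7.105e+07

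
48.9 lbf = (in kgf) 22.18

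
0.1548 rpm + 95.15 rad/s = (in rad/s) 95.17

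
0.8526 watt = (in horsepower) 0.001143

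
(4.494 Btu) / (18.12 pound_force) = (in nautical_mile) 0.03176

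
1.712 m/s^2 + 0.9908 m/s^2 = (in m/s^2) 2.703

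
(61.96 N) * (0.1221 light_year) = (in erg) 7.157e+23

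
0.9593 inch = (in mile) 1.514e-05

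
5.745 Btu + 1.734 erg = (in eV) 3.783e+22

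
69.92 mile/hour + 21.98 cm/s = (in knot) 61.19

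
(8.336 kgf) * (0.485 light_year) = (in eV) 2.341e+36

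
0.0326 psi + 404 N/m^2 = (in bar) 0.006288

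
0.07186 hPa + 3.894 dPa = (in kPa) 0.007575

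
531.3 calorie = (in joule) 2223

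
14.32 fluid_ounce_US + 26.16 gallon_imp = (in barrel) 0.7507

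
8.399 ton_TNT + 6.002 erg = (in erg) 3.514e+17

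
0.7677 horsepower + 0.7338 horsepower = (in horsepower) 1.501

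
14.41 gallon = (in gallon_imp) 12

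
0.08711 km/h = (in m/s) 0.0242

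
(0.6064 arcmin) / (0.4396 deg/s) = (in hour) 6.386e-06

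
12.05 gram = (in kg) 0.01205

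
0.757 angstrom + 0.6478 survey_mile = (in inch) 4.104e+04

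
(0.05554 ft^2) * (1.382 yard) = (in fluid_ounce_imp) 229.5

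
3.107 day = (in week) 0.4439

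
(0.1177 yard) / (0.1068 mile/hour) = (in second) 2.254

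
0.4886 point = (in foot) 0.0005655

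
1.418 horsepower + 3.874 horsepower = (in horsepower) 5.292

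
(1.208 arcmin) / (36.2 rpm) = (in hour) 2.575e-08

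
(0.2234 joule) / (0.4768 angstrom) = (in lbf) 1.053e+09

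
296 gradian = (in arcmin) 1.598e+04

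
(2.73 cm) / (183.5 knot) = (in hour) 8.033e-08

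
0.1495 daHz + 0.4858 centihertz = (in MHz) 1.5e-06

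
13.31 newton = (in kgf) 1.357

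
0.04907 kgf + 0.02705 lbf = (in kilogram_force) 0.06134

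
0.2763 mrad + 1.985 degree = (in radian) 0.03492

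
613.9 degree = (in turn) 1.705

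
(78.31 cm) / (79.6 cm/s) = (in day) 1.139e-05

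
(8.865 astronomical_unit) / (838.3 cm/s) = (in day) 1.831e+06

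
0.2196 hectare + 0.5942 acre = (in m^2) 4601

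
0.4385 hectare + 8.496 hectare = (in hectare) 8.934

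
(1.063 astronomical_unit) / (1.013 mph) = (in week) 5.806e+05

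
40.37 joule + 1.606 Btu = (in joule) 1735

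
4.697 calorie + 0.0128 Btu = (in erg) 3.316e+08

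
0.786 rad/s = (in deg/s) 45.03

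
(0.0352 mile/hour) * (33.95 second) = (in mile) 0.000332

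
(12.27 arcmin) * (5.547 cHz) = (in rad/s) 0.000198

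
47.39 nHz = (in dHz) 4.739e-07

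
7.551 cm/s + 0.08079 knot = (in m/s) 0.1171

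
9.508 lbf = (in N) 42.29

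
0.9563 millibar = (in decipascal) 956.3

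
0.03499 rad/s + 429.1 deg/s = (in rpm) 71.85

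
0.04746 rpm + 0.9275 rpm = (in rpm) 0.975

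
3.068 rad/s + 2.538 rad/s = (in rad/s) 5.606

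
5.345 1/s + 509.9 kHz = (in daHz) 5.099e+04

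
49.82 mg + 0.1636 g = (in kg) 0.0002134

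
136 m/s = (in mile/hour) 304.2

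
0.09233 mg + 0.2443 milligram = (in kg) 3.366e-07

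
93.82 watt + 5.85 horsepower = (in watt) 4456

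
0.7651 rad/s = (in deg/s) 43.84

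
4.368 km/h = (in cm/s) 121.3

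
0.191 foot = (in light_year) 6.154e-18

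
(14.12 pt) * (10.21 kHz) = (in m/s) 50.86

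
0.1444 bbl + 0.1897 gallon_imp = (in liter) 23.82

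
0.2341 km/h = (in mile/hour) 0.1455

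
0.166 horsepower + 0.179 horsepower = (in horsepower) 0.345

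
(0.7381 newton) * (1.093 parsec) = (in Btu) 2.359e+13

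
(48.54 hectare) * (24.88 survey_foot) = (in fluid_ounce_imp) 1.296e+11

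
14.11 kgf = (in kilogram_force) 14.11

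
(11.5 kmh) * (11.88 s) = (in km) 0.03795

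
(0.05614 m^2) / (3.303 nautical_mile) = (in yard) 1.004e-05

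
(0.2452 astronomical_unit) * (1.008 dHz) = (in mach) 1.086e+07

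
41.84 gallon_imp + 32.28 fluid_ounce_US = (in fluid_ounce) 6464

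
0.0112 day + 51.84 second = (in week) 0.001686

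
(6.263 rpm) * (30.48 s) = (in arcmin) 6.872e+04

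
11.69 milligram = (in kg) 1.169e-05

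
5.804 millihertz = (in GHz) 5.804e-12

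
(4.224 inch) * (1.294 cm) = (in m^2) 0.001388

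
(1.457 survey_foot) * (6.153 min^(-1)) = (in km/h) 0.164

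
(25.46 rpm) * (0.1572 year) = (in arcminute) 4.544e+10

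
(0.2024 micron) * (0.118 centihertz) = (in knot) 4.643e-10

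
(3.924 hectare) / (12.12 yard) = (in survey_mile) 2.2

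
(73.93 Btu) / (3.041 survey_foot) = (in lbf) 1.892e+04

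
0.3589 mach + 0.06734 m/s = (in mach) 0.3591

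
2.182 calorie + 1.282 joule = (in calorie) 2.488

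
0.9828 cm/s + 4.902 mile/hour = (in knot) 4.279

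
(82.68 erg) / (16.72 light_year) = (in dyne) 5.227e-18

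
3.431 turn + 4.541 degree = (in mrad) 2.164e+04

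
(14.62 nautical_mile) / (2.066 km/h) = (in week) 0.07801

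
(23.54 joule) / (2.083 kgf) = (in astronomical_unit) 7.703e-12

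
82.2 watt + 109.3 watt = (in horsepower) 0.2568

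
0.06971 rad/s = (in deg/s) 3.994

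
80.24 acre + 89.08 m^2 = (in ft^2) 3.496e+06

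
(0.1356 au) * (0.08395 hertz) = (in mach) 5.001e+06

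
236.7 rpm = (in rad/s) 24.79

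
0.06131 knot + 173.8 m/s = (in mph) 388.9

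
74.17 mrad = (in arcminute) 255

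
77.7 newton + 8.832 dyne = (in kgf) 7.923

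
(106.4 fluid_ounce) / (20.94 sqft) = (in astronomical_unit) 1.081e-14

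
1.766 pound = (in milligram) 8.01e+05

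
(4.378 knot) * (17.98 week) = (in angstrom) 2.449e+17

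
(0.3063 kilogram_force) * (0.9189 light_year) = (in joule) 2.611e+16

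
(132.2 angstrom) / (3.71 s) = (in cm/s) 3.563e-07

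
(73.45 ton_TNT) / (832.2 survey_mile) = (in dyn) 2.295e+10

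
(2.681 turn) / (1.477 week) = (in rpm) 0.0001801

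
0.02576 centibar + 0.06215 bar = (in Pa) 6241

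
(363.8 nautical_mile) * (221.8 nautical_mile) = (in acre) 6.839e+07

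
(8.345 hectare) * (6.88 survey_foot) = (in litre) 1.75e+08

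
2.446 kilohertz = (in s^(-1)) 2446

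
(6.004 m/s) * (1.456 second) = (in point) 2.478e+04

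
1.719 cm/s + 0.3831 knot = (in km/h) 0.7714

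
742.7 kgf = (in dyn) 7.283e+08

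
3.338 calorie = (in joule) 13.97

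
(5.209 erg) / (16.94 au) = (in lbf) 4.621e-20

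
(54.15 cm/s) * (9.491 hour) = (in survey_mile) 11.5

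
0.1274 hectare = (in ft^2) 1.371e+04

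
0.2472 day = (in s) 2.136e+04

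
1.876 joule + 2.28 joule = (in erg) 4.156e+07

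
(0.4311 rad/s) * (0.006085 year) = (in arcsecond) 1.706e+10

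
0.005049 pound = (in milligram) 2290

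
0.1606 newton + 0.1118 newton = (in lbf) 0.06124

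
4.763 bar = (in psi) 69.08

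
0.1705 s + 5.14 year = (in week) 268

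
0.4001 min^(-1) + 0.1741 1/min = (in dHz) 0.0957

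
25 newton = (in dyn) 2.5e+06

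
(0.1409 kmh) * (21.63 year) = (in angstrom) 2.67e+17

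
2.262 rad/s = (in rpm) 21.6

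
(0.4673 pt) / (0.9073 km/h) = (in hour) 1.817e-07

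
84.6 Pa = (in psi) 0.01227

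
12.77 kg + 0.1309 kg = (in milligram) 1.29e+07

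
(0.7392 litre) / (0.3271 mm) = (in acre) 0.0005584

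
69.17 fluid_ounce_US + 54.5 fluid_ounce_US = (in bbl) 0.023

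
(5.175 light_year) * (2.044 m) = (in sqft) 1.077e+18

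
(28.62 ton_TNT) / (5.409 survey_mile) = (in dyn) 1.376e+12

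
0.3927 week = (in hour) 65.97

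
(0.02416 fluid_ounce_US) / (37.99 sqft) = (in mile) 1.258e-10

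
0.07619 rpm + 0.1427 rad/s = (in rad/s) 0.1507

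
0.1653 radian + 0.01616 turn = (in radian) 0.2668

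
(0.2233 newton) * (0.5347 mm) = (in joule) 0.0001194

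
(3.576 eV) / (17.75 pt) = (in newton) 9.15e-17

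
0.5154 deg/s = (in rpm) 0.0859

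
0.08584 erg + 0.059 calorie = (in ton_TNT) 5.9e-11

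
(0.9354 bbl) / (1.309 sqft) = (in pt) 3466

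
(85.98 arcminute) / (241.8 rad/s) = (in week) 1.71e-10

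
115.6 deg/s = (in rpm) 19.27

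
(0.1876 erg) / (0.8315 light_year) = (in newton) 2.385e-24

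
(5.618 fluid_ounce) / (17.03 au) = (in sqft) 7.02e-16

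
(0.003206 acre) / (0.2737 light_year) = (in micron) 5.011e-09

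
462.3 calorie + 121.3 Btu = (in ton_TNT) 3.105e-05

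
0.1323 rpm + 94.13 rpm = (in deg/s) 565.6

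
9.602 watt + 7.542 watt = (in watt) 17.14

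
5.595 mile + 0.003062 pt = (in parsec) 2.918e-13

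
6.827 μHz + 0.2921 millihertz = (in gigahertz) 2.989e-13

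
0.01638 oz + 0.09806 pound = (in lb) 0.09908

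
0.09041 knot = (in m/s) 0.04651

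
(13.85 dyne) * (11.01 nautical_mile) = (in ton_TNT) 6.75e-10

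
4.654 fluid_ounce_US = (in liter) 0.1376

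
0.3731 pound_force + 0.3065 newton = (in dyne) 1.966e+05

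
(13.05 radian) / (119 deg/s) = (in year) 1.992e-07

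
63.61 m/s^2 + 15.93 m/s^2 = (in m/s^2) 79.54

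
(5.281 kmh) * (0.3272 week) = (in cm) 2.903e+07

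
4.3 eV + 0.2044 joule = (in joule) 0.2044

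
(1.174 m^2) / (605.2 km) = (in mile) 1.205e-09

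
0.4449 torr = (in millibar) 0.5932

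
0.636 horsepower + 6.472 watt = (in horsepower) 0.6447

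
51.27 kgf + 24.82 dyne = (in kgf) 51.27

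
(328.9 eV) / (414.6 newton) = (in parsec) 4.119e-36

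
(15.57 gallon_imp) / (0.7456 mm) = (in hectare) 0.009493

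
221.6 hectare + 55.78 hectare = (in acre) 685.4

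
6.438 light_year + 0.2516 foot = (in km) 6.091e+13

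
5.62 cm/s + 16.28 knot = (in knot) 16.39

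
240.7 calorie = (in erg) 1.007e+10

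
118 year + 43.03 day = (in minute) 6.208e+07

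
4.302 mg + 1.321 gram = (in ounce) 0.04675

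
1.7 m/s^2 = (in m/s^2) 1.7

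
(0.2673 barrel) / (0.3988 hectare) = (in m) 1.066e-05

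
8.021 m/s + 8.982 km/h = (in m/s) 10.52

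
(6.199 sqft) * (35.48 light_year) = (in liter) 1.933e+20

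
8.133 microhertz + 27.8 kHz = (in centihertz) 2.78e+06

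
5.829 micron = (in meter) 5.829e-06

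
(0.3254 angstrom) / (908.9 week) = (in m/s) 5.92e-20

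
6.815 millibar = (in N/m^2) 681.5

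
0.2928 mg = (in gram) 0.0002928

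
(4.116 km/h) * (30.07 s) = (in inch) 1354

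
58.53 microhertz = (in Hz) 5.853e-05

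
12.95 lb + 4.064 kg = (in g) 9938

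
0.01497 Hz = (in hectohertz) 0.0001497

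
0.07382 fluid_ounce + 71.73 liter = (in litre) 71.73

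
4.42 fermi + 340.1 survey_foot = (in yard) 113.4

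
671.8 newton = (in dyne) 6.718e+07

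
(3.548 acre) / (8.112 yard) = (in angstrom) 1.936e+13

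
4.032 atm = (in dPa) 4.085e+06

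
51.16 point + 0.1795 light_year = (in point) 4.814e+18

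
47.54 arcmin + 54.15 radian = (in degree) 3103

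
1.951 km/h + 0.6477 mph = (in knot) 1.616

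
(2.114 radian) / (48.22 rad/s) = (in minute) 0.0007307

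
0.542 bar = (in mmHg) 406.5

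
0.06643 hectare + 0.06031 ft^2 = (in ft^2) 7151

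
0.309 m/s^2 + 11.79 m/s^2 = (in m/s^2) 12.1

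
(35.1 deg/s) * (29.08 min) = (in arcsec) 2.205e+08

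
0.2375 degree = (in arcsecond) 855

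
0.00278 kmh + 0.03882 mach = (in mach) 0.03882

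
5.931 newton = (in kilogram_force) 0.6048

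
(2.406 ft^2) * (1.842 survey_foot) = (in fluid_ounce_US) 4244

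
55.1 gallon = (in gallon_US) 55.1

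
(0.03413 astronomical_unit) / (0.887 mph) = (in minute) 2.146e+08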